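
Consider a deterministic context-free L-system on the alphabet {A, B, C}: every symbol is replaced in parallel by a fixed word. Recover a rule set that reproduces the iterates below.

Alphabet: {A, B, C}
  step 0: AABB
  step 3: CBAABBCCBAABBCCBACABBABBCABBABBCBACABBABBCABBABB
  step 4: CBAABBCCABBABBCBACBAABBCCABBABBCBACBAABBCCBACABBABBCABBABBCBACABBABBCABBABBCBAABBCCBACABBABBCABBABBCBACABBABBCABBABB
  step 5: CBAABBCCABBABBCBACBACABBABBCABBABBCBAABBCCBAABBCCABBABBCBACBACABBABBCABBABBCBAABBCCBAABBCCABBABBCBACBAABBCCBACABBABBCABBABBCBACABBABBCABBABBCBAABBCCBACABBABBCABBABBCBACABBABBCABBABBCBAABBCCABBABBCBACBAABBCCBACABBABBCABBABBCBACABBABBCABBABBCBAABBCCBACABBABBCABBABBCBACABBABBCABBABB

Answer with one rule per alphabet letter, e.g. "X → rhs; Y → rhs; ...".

  step 4 ⇒ step 5: CBAABBCCABBABBCBACBAABBCCABBABBCBACBAABBCCBACABBABBCABBABBCBACABBABBCABBABBCBAABBCCBACABBABBCABBABBCBACABBABBCABBABB ⇒ CBA·ABB·C·C·ABB·ABB·CBA·CBA·C·ABB·ABB·C·ABB·ABB·CBA·ABB·C·CBA·ABB·C·C·ABB·ABB·CBA·CBA·C·ABB·ABB·C·ABB·ABB·CBA·ABB·C·CBA·ABB·C·C·ABB·ABB·CBA·CBA·ABB·C·CBA·C·ABB·ABB·C·ABB·ABB·CBA·C·ABB·ABB·C·ABB·ABB·CBA·ABB·C·CBA·C·ABB·ABB·C·ABB·ABB·CBA·C·ABB·ABB·C·ABB·ABB·CBA·ABB·C·C·ABB·ABB·CBA·CBA·ABB·C·CBA·C·ABB·ABB·C·ABB·ABB·CBA·C·ABB·ABB·C·ABB·ABB·CBA·ABB·C·CBA·C·ABB·ABB·C·ABB·ABB·CBA·C·ABB·ABB·C·ABB·ABB
    A ↦ C
    B ↦ ABB
    C ↦ CBA

A->C, B->ABB, C->CBA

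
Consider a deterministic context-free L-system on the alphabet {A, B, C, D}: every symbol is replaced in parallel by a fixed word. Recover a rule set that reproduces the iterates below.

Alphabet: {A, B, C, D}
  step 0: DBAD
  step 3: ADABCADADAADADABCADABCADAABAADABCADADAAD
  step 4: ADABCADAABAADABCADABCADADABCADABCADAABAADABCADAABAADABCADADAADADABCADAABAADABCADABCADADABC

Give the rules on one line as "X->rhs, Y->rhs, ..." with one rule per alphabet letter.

A->AD, B->A, C->ABA, D->ABC

  step 3 ⇒ step 4: ADABCADADAADADABCADABCADAABAADABCADADAAD ⇒ AD·ABC·AD·A·ABA·AD·ABC·AD·ABC·AD·AD·ABC·AD·ABC·AD·A·ABA·AD·ABC·AD·A·ABA·AD·ABC·AD·AD·A·AD·AD·ABC·AD·A·ABA·AD·ABC·AD·ABC·AD·AD·ABC
    A ↦ AD
    B ↦ A
    C ↦ ABA
    D ↦ ABC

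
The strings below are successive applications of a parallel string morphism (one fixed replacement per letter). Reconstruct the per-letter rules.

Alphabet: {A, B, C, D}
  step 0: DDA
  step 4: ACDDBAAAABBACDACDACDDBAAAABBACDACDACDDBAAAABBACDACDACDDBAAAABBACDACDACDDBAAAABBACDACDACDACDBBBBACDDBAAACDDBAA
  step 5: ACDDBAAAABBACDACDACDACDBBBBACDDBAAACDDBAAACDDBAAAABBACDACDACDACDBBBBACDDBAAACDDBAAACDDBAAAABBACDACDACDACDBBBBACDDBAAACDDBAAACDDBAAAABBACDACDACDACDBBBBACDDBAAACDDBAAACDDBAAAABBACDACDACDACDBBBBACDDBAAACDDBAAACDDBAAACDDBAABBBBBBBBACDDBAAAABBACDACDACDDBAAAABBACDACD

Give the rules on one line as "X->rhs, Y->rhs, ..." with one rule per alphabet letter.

A->ACD, B->BB, C->DB, D->AA

  step 4 ⇒ step 5: ACDDBAAAABBACDACDACDDBAAAABBACDACDACDDBAAAABBACDACDACDDBAAAABBACDACDACDDBAAAABBACDACDACDACDBBBBACDDBAAACDDBAA ⇒ ACD·DB·AA·AA·BB·ACD·ACD·ACD·ACD·BB·BB·ACD·DB·AA·ACD·DB·AA·ACD·DB·AA·AA·BB·ACD·ACD·ACD·ACD·BB·BB·ACD·DB·AA·ACD·DB·AA·ACD·DB·AA·AA·BB·ACD·ACD·ACD·ACD·BB·BB·ACD·DB·AA·ACD·DB·AA·ACD·DB·AA·AA·BB·ACD·ACD·ACD·ACD·BB·BB·ACD·DB·AA·ACD·DB·AA·ACD·DB·AA·AA·BB·ACD·ACD·ACD·ACD·BB·BB·ACD·DB·AA·ACD·DB·AA·ACD·DB·AA·ACD·DB·AA·BB·BB·BB·BB·ACD·DB·AA·AA·BB·ACD·ACD·ACD·DB·AA·AA·BB·ACD·ACD
    A ↦ ACD
    B ↦ BB
    C ↦ DB
    D ↦ AA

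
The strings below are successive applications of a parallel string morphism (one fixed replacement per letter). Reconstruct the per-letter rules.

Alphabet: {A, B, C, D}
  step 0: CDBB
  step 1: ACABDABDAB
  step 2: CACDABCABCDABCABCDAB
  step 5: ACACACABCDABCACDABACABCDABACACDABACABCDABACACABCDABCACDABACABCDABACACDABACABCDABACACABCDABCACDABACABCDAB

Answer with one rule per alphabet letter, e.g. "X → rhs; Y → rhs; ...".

  step 1 ⇒ step 2: ACABDABDAB ⇒ C·A·C·DAB·CAB·C·DAB·CAB·C·DAB
    A ↦ C
    B ↦ DAB
    C ↦ A
    D ↦ CAB

A->C, B->DAB, C->A, D->CAB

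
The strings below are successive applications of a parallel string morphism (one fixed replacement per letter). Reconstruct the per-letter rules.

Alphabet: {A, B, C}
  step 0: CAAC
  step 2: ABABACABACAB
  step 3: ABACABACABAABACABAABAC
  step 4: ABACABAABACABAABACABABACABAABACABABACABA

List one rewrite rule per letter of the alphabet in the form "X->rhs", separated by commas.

  step 3 ⇒ step 4: ABACABACABAABACABAABAC ⇒ AB·AC·AB·A·AB·AC·AB·A·AB·AC·AB·AB·AC·AB·A·AB·AC·AB·AB·AC·AB·A
    A ↦ AB
    B ↦ AC
    C ↦ A

A->AB, B->AC, C->A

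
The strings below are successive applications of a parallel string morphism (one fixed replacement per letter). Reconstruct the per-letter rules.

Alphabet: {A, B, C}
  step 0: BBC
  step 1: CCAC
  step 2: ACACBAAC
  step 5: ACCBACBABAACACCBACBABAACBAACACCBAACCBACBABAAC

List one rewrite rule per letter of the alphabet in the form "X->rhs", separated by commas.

A->BA, B->C, C->AC

  step 1 ⇒ step 2: CCAC ⇒ AC·AC·BA·AC
    A ↦ BA
    C ↦ AC
  step 0 ⇒ step 1: BBC ⇒ C·C·AC
    B ↦ C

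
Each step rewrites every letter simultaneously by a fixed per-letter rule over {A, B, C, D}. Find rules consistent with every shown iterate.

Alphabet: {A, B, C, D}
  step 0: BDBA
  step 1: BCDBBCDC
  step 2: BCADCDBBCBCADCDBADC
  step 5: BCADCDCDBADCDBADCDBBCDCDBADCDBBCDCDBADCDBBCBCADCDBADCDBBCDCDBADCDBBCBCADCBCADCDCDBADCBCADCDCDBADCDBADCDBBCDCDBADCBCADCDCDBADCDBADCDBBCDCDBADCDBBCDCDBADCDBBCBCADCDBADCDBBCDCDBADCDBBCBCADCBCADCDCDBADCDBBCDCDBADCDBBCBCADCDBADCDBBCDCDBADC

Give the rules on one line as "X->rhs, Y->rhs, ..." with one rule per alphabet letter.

A->DC, B->BC, C->ADC, D->DB

  step 1 ⇒ step 2: BCDBBCDC ⇒ BC·ADC·DB·BC·BC·ADC·DB·ADC
    B ↦ BC
    C ↦ ADC
    D ↦ DB
  step 0 ⇒ step 1: BDBA ⇒ BC·DB·BC·DC
    A ↦ DC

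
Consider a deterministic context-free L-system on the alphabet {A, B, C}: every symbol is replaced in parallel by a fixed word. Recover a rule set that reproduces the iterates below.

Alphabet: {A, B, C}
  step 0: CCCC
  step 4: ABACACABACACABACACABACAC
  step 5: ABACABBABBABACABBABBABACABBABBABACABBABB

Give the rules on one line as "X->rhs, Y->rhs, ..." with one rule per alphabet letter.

  step 4 ⇒ step 5: ABACACABACACABACACABACAC ⇒ AB·AC·AB·B·AB·B·AB·AC·AB·B·AB·B·AB·AC·AB·B·AB·B·AB·AC·AB·B·AB·B
    A ↦ AB
    B ↦ AC
    C ↦ B

A->AB, B->AC, C->B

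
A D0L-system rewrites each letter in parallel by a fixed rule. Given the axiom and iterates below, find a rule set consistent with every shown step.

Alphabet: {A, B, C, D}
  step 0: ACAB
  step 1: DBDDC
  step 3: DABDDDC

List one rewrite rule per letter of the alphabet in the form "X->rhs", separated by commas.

  step 0 ⇒ step 1: ACAB ⇒ D·B·D·DC
    A ↦ D
    B ↦ DC
    C ↦ B
    D ↦ A  (constrained at step 1)

A->D, B->DC, C->B, D->A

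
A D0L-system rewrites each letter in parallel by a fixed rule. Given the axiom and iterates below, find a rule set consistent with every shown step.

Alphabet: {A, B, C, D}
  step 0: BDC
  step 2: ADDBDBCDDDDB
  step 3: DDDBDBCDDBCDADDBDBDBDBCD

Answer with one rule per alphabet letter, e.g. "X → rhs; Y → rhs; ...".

A->DD, B->CD, C->AD, D->DB

  step 2 ⇒ step 3: ADDBDBCDDDDB ⇒ DD·DB·DB·CD·DB·CD·AD·DB·DB·DB·DB·CD
    A ↦ DD
    B ↦ CD
    C ↦ AD
    D ↦ DB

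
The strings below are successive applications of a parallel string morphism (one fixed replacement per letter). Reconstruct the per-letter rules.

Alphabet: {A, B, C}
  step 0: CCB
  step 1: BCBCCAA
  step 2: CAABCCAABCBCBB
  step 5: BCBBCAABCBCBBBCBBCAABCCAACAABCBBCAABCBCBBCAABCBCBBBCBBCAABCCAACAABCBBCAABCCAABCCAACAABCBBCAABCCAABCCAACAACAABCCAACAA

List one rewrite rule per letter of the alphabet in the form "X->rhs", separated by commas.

  step 1 ⇒ step 2: BCBCCAA ⇒ CAA·BC·CAA·BC·BC·B·B
    A ↦ B
    B ↦ CAA
    C ↦ BC

A->B, B->CAA, C->BC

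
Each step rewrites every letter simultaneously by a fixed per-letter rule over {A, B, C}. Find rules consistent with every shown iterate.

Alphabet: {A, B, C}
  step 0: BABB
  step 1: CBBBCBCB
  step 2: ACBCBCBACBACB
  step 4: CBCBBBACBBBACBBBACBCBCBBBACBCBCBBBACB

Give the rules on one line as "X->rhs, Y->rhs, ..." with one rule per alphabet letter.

A->BB, B->CB, C->A

  step 1 ⇒ step 2: CBBBCBCB ⇒ A·CB·CB·CB·A·CB·A·CB
    B ↦ CB
    C ↦ A
  step 0 ⇒ step 1: BABB ⇒ CB·BB·CB·CB
    A ↦ BB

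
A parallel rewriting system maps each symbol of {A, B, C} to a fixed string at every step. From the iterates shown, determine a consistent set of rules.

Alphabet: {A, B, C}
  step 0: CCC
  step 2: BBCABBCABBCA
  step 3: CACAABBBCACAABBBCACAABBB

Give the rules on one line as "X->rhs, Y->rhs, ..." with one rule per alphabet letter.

  step 2 ⇒ step 3: BBCABBCABBCA ⇒ CA·CA·AB·BB·CA·CA·AB·BB·CA·CA·AB·BB
    A ↦ BB
    B ↦ CA
    C ↦ AB

A->BB, B->CA, C->AB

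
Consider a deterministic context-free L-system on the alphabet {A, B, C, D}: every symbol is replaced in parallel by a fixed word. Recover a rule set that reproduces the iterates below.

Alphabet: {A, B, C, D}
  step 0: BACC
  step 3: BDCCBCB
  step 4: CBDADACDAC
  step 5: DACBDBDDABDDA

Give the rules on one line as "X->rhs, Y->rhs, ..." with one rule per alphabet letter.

A->D, B->C, C->DA, D->B

  step 4 ⇒ step 5: CBDADACDAC ⇒ DA·C·B·D·B·D·DA·B·D·DA
    A ↦ D
    B ↦ C
    C ↦ DA
    D ↦ B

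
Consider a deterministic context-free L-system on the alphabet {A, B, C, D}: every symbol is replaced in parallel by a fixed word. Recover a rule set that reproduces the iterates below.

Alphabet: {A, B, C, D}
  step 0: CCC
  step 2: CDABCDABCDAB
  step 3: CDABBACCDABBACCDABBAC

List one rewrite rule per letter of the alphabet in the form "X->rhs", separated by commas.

  step 2 ⇒ step 3: CDABCDABCDAB ⇒ CD·AB·BA·C·CD·AB·BA·C·CD·AB·BA·C
    A ↦ BA
    B ↦ C
    C ↦ CD
    D ↦ AB

A->BA, B->C, C->CD, D->AB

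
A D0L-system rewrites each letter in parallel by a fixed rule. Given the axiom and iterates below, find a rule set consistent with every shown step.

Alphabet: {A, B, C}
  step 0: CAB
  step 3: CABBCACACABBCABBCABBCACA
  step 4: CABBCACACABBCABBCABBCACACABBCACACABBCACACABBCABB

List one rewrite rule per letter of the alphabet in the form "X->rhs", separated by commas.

A->BB, B->CA, C->CA

  step 3 ⇒ step 4: CABBCACACABBCABBCABBCACA ⇒ CA·BB·CA·CA·CA·BB·CA·BB·CA·BB·CA·CA·CA·BB·CA·CA·CA·BB·CA·CA·CA·BB·CA·BB
    A ↦ BB
    B ↦ CA
    C ↦ CA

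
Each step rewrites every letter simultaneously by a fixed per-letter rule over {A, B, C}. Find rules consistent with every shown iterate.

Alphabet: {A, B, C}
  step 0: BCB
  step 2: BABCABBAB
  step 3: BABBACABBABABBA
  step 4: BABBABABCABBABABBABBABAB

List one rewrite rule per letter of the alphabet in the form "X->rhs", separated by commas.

  step 3 ⇒ step 4: BABBACABBABABBA ⇒ BA·B·BA·BA·B·CA·B·BA·BA·B·BA·B·BA·BA·B
    A ↦ B
    B ↦ BA
    C ↦ CA

A->B, B->BA, C->CA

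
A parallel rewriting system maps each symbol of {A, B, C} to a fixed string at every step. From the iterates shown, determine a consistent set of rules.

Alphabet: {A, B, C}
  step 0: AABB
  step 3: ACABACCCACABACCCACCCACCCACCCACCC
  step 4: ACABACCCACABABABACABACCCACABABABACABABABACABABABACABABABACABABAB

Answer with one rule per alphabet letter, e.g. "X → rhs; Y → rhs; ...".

  step 3 ⇒ step 4: ACABACCCACABACCCACCCACCCACCCACCC ⇒ AC·AB·AC·CC·AC·AB·AB·AB·AC·AB·AC·CC·AC·AB·AB·AB·AC·AB·AB·AB·AC·AB·AB·AB·AC·AB·AB·AB·AC·AB·AB·AB
    A ↦ AC
    B ↦ CC
    C ↦ AB

A->AC, B->CC, C->AB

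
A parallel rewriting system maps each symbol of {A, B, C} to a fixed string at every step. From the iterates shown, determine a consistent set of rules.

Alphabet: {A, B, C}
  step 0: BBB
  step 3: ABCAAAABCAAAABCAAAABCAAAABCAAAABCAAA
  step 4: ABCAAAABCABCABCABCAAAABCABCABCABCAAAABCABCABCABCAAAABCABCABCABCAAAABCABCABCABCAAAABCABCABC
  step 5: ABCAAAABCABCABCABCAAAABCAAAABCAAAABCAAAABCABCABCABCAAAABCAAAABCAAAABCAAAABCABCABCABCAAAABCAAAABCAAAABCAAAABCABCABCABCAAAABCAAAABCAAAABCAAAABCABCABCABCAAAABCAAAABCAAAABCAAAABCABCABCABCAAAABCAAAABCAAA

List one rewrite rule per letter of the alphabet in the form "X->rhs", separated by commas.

  step 4 ⇒ step 5: ABCAAAABCABCABCABCAAAABCABCABCABCAAAABCABCABCABCAAAABCABCABCABCAAAABCABCABCABCAAAABCABCABC ⇒ ABC·AA·A·ABC·ABC·ABC·ABC·AA·A·ABC·AA·A·ABC·AA·A·ABC·AA·A·ABC·ABC·ABC·ABC·AA·A·ABC·AA·A·ABC·AA·A·ABC·AA·A·ABC·ABC·ABC·ABC·AA·A·ABC·AA·A·ABC·AA·A·ABC·AA·A·ABC·ABC·ABC·ABC·AA·A·ABC·AA·A·ABC·AA·A·ABC·AA·A·ABC·ABC·ABC·ABC·AA·A·ABC·AA·A·ABC·AA·A·ABC·AA·A·ABC·ABC·ABC·ABC·AA·A·ABC·AA·A·ABC·AA·A
    A ↦ ABC
    B ↦ AA
    C ↦ A

A->ABC, B->AA, C->A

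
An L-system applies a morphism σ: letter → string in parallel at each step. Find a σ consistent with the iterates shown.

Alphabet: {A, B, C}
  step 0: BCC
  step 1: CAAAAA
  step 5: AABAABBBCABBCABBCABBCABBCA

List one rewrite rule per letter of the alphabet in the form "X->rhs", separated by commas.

  step 0 ⇒ step 1: BCC ⇒ CA·AA·AA
    B ↦ CA
    C ↦ AA
    A ↦ B  (constrained at step 1)

A->B, B->CA, C->AA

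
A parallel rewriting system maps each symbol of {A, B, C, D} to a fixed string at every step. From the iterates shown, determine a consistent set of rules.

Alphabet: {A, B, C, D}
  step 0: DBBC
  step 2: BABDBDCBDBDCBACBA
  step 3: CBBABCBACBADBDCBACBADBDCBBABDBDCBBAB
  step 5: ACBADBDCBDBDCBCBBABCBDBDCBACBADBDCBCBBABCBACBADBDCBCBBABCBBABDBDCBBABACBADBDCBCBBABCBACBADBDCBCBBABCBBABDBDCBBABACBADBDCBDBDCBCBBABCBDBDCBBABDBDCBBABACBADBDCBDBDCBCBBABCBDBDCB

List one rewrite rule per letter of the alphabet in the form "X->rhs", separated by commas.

  step 2 ⇒ step 3: BABDBDCBDBDCBACBA ⇒ CB·BAB·CB·A·CB·A·DBD·CB·A·CB·A·DBD·CB·BAB·DBD·CB·BAB
    A ↦ BAB
    B ↦ CB
    C ↦ DBD
    D ↦ A

A->BAB, B->CB, C->DBD, D->A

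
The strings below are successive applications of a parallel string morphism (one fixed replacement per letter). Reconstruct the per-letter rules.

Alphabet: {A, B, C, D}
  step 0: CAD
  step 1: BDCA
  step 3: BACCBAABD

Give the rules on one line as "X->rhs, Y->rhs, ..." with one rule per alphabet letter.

  step 0 ⇒ step 1: CAD ⇒ BD·C·A
    A ↦ C
    C ↦ BD
    D ↦ A
    B ↦ BA  (constrained at step 1)

A->C, B->BA, C->BD, D->A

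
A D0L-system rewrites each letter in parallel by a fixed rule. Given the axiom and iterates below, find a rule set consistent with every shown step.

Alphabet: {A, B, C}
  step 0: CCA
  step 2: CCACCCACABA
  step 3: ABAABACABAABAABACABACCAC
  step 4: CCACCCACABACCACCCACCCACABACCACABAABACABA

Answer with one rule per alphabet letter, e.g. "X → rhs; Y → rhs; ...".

A->C, B->CA, C->ABA

  step 3 ⇒ step 4: ABAABACABAABAABACABACCAC ⇒ C·CA·C·C·CA·C·ABA·C·CA·C·C·CA·C·C·CA·C·ABA·C·CA·C·ABA·ABA·C·ABA
    A ↦ C
    B ↦ CA
    C ↦ ABA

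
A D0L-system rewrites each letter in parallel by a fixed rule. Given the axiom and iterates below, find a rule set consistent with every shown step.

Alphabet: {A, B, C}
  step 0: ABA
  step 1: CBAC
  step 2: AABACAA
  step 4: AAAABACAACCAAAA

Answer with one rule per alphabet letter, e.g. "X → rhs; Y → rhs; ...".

  step 1 ⇒ step 2: CBAC ⇒ AA·BA·C·AA
    A ↦ C
    B ↦ BA
    C ↦ AA

A->C, B->BA, C->AA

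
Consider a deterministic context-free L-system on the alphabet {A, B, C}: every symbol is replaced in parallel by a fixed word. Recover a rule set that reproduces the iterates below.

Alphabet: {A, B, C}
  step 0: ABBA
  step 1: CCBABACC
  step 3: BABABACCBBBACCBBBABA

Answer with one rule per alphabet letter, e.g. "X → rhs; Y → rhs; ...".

  step 0 ⇒ step 1: ABBA ⇒ CC·BA·BA·CC
    A ↦ CC
    B ↦ BA
    C ↦ B  (constrained at step 1)

A->CC, B->BA, C->B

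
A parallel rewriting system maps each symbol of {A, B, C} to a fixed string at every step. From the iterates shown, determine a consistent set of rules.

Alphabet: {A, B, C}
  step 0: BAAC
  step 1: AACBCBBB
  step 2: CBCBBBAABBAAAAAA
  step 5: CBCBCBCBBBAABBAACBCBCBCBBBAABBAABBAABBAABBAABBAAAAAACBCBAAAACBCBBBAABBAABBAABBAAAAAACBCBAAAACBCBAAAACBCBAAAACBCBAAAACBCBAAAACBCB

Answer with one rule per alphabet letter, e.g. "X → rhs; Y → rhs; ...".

  step 1 ⇒ step 2: AACBCBBB ⇒ CB·CB·BB·AA·BB·AA·AA·AA
    A ↦ CB
    B ↦ AA
    C ↦ BB

A->CB, B->AA, C->BB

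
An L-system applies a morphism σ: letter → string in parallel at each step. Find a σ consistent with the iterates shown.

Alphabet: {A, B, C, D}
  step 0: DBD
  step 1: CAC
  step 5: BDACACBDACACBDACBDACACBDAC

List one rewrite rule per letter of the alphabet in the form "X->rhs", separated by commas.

A->BD, B->A, C->AC, D->C

  step 0 ⇒ step 1: DBD ⇒ C·A·C
    B ↦ A
    D ↦ C
    A ↦ BD  (constrained at step 1)
    C ↦ AC  (constrained at step 1)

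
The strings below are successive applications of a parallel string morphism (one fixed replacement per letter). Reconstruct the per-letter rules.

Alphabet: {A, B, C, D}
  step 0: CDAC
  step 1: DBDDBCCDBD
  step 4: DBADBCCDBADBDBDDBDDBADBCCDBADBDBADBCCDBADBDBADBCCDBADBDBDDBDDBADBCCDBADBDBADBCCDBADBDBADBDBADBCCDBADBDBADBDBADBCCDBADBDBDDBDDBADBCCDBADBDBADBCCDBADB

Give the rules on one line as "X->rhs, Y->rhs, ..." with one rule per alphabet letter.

A->CC, B->ADB, C->DBD, D->DB

  step 0 ⇒ step 1: CDAC ⇒ DBD·DB·CC·DBD
    A ↦ CC
    C ↦ DBD
    D ↦ DB
    B ↦ ADB  (constrained at step 1)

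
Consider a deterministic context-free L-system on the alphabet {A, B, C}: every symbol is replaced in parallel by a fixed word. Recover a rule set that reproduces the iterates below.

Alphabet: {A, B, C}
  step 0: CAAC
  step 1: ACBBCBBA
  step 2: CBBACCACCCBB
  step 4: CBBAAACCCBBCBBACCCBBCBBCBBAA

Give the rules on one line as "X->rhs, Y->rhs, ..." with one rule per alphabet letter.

  step 1 ⇒ step 2: ACBBCBBA ⇒ CBB·A·C·C·A·C·C·CBB
    A ↦ CBB
    B ↦ C
    C ↦ A

A->CBB, B->C, C->A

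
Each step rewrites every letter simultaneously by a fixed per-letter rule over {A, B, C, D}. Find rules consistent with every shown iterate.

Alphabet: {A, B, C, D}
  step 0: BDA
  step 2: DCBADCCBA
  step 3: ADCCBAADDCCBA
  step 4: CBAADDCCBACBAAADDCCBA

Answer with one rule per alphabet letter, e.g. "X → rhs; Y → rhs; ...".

A->CBA, B->C, C->D, D->A

  step 3 ⇒ step 4: ADCCBAADDCCBA ⇒ CBA·A·D·D·C·CBA·CBA·A·A·D·D·C·CBA
    A ↦ CBA
    B ↦ C
    C ↦ D
    D ↦ A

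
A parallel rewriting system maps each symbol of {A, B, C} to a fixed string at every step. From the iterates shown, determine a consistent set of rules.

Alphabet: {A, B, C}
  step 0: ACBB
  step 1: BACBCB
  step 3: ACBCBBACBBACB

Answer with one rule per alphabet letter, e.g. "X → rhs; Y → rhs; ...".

  step 0 ⇒ step 1: ACBB ⇒ B·A·CB·CB
    A ↦ B
    B ↦ CB
    C ↦ A

A->B, B->CB, C->A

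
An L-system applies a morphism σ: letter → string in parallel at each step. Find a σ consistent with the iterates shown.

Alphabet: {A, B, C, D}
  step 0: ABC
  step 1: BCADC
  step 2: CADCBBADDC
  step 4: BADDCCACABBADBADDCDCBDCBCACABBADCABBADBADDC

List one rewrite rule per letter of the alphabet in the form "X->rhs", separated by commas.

A->B, B->CA, C->DC, D->BAD

  step 1 ⇒ step 2: BCADC ⇒ CA·DC·B·BAD·DC
    A ↦ B
    B ↦ CA
    C ↦ DC
    D ↦ BAD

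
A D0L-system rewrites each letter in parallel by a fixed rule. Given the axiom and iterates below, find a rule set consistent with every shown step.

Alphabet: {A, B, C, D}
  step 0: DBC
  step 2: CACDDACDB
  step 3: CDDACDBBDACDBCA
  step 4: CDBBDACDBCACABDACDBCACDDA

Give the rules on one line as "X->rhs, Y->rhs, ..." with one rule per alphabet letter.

A->DA, B->CA, C->CD, D->B

  step 3 ⇒ step 4: CDDACDBBDACDBCA ⇒ CD·B·B·DA·CD·B·CA·CA·B·DA·CD·B·CA·CD·DA
    A ↦ DA
    B ↦ CA
    C ↦ CD
    D ↦ B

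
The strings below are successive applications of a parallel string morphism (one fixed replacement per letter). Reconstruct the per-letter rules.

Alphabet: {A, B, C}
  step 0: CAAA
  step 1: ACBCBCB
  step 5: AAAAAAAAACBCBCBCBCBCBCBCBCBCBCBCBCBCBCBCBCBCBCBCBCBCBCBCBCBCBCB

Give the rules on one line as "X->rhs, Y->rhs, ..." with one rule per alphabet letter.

A->CB, B->AA, C->A

  step 0 ⇒ step 1: CAAA ⇒ A·CB·CB·CB
    A ↦ CB
    C ↦ A
    B ↦ AA  (constrained at step 1)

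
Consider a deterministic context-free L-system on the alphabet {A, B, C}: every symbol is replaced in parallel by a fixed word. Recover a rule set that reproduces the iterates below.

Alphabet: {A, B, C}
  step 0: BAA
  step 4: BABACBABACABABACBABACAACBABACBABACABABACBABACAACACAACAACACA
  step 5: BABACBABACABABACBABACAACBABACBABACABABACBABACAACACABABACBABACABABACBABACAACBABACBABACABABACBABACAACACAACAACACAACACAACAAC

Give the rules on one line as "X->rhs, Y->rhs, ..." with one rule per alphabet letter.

A->AC, B->BAB, C->A

  step 4 ⇒ step 5: BABACBABACABABACBABACAACBABACBABACABABACBABACAACACAACAACACA ⇒ BAB·AC·BAB·AC·A·BAB·AC·BAB·AC·A·AC·BAB·AC·BAB·AC·A·BAB·AC·BAB·AC·A·AC·AC·A·BAB·AC·BAB·AC·A·BAB·AC·BAB·AC·A·AC·BAB·AC·BAB·AC·A·BAB·AC·BAB·AC·A·AC·AC·A·AC·A·AC·AC·A·AC·AC·A·AC·A·AC
    A ↦ AC
    B ↦ BAB
    C ↦ A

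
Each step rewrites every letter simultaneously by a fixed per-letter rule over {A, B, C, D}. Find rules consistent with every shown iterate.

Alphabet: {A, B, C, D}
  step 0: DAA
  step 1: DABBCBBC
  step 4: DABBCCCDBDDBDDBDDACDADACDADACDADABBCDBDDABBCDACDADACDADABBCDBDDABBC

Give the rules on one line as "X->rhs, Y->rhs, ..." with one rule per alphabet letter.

  step 0 ⇒ step 1: DAA ⇒ DA·BBC·BBC
    A ↦ BBC
    D ↦ DA
    B ↦ C  (constrained at step 1)
    C ↦ DBD  (constrained at step 1)

A->BBC, B->C, C->DBD, D->DA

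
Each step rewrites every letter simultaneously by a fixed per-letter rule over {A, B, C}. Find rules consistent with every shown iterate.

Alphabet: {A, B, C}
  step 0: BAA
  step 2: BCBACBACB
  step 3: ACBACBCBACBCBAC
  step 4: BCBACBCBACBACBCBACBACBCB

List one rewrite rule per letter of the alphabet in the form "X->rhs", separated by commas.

  step 3 ⇒ step 4: ACBACBCBACBCBAC ⇒ BC·B·AC·BC·B·AC·B·AC·BC·B·AC·B·AC·BC·B
    A ↦ BC
    B ↦ AC
    C ↦ B

A->BC, B->AC, C->B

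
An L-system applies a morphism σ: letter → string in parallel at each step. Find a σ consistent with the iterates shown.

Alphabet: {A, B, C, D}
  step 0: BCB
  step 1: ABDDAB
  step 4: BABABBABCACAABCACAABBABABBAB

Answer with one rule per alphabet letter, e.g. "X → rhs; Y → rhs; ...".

  step 0 ⇒ step 1: BCB ⇒ AB·DD·AB
    B ↦ AB
    C ↦ DD
    A ↦ B  (constrained at step 1)
    D ↦ CA  (constrained at step 1)

A->B, B->AB, C->DD, D->CA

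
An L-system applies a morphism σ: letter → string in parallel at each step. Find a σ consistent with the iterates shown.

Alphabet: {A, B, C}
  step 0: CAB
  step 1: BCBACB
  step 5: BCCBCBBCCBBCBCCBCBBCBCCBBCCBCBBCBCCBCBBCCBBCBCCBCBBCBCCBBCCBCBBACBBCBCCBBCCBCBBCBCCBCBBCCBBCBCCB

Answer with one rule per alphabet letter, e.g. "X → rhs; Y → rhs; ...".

A->BA, B->CB, C->BC

  step 0 ⇒ step 1: CAB ⇒ BC·BA·CB
    A ↦ BA
    B ↦ CB
    C ↦ BC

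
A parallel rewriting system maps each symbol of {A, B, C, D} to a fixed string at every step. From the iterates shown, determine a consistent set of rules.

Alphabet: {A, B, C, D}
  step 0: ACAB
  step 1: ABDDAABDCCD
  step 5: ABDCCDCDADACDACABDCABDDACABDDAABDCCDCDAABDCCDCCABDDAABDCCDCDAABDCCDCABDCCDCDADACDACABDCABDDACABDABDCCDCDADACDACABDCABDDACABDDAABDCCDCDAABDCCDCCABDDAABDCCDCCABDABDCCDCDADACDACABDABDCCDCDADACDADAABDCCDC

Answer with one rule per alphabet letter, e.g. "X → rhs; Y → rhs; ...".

A->ABD, B->CCD, C->DA, D->C

  step 0 ⇒ step 1: ACAB ⇒ ABD·DA·ABD·CCD
    A ↦ ABD
    B ↦ CCD
    C ↦ DA
    D ↦ C  (constrained at step 1)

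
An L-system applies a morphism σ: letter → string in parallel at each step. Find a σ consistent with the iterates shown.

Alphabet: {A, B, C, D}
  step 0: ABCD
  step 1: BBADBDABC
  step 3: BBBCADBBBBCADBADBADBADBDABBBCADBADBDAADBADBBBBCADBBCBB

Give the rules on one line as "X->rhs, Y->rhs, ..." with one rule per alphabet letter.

  step 0 ⇒ step 1: ABCD ⇒ BB·ADB·DA·BC
    A ↦ BB
    B ↦ ADB
    C ↦ DA
    D ↦ BC

A->BB, B->ADB, C->DA, D->BC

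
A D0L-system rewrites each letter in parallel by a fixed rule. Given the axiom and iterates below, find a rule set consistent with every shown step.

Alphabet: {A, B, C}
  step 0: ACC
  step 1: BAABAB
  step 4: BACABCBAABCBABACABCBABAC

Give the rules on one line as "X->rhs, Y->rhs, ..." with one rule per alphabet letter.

  step 0 ⇒ step 1: ACC ⇒ BA·AB·AB
    A ↦ BA
    C ↦ AB
    B ↦ C  (constrained at step 1)

A->BA, B->C, C->AB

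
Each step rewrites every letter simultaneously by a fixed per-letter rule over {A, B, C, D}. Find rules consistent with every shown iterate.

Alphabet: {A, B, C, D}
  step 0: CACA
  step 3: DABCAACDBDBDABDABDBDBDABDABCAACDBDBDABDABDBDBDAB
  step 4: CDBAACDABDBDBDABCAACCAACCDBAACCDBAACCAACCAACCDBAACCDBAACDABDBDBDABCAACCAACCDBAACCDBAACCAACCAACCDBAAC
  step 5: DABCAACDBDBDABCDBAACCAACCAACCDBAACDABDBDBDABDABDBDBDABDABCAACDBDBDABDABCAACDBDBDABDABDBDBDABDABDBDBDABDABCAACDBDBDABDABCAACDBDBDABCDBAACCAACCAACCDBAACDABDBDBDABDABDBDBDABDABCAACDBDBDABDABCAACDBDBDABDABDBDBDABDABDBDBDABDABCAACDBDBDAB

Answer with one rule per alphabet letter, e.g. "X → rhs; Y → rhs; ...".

  step 4 ⇒ step 5: CDBAACDABDBDBDABCAACCAACCDBAACCDBAACCAACCAACCDBAACCDBAACDABDBDBDABCAACCAACCDBAACCDBAACCAACCAACCDBAAC ⇒ DAB·C·AAC·DB·DB·DAB·C·DB·AAC·C·AAC·C·AAC·C·DB·AAC·DAB·DB·DB·DAB·DAB·DB·DB·DAB·DAB·C·AAC·DB·DB·DAB·DAB·C·AAC·DB·DB·DAB·DAB·DB·DB·DAB·DAB·DB·DB·DAB·DAB·C·AAC·DB·DB·DAB·DAB·C·AAC·DB·DB·DAB·C·DB·AAC·C·AAC·C·AAC·C·DB·AAC·DAB·DB·DB·DAB·DAB·DB·DB·DAB·DAB·C·AAC·DB·DB·DAB·DAB·C·AAC·DB·DB·DAB·DAB·DB·DB·DAB·DAB·DB·DB·DAB·DAB·C·AAC·DB·DB·DAB
    A ↦ DB
    B ↦ AAC
    C ↦ DAB
    D ↦ C

A->DB, B->AAC, C->DAB, D->C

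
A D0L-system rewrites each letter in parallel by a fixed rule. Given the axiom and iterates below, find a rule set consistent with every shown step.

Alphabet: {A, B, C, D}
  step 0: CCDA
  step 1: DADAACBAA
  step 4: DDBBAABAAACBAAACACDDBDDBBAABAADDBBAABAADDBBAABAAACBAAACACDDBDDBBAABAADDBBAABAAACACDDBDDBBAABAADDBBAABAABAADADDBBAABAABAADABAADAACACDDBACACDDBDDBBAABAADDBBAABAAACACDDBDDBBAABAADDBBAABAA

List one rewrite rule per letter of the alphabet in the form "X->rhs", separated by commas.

  step 0 ⇒ step 1: CCDA ⇒ DA·DA·AC·BAA
    A ↦ BAA
    C ↦ DA
    D ↦ AC
    B ↦ DDB  (constrained at step 1)

A->BAA, B->DDB, C->DA, D->AC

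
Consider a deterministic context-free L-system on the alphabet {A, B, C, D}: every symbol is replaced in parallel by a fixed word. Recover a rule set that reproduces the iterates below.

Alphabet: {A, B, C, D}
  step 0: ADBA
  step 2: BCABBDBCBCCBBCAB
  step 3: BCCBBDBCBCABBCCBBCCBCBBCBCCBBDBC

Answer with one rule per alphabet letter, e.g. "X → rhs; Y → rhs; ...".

  step 2 ⇒ step 3: BCABBDBCBCCBBCAB ⇒ BC·CB·BD·BC·BC·AB·BC·CB·BC·CB·CB·BC·BC·CB·BD·BC
    A ↦ BD
    B ↦ BC
    C ↦ CB
    D ↦ AB

A->BD, B->BC, C->CB, D->AB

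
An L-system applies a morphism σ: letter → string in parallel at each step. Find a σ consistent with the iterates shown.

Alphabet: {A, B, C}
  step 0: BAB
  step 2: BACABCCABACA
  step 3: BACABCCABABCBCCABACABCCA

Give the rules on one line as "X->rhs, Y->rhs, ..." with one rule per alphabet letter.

  step 2 ⇒ step 3: BACABCCABACA ⇒ BA·CA·BC·CA·BA·BC·BC·CA·BA·CA·BC·CA
    A ↦ CA
    B ↦ BA
    C ↦ BC

A->CA, B->BA, C->BC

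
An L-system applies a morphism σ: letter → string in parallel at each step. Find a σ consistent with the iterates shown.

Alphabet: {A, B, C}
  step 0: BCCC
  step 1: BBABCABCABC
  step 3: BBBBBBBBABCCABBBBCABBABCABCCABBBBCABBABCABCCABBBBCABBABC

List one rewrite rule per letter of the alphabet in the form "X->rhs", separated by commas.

A->CA, B->BB, C->ABC

  step 0 ⇒ step 1: BCCC ⇒ BB·ABC·ABC·ABC
    B ↦ BB
    C ↦ ABC
    A ↦ CA  (constrained at step 1)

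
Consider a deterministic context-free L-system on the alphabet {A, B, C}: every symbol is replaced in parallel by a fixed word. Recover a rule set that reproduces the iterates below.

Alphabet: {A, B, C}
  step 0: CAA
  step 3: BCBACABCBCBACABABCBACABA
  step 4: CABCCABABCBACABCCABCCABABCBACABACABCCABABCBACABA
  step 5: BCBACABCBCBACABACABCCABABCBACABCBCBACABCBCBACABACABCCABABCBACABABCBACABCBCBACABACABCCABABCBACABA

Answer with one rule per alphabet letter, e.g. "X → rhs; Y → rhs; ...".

  step 4 ⇒ step 5: CABCCABABCBACABCCABCCABABCBACABACABCCABABCBACABA ⇒ BC·BA·CA·BC·BC·BA·CA·BA·CA·BC·CA·BA·BC·BA·CA·BC·BC·BA·CA·BC·BC·BA·CA·BA·CA·BC·CA·BA·BC·BA·CA·BA·BC·BA·CA·BC·BC·BA·CA·BA·CA·BC·CA·BA·BC·BA·CA·BA
    A ↦ BA
    B ↦ CA
    C ↦ BC

A->BA, B->CA, C->BC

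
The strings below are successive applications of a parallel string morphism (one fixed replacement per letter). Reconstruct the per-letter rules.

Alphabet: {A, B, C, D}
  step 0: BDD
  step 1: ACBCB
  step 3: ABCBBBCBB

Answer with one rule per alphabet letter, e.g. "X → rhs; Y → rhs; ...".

A->B, B->A, C->AD, D->CB

  step 0 ⇒ step 1: BDD ⇒ A·CB·CB
    B ↦ A
    D ↦ CB
    A ↦ B  (constrained at step 1)
    C ↦ AD  (constrained at step 1)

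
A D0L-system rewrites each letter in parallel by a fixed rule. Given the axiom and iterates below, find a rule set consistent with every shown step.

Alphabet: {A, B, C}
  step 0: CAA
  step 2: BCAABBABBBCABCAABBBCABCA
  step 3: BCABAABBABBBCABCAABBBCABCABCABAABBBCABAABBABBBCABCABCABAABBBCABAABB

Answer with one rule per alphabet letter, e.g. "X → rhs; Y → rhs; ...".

  step 2 ⇒ step 3: BCAABBABBBCABCAABBBCABCA ⇒ BCA·BA·ABB·ABB·BCA·BCA·ABB·BCA·BCA·BCA·BA·ABB·BCA·BA·ABB·ABB·BCA·BCA·BCA·BA·ABB·BCA·BA·ABB
    A ↦ ABB
    B ↦ BCA
    C ↦ BA

A->ABB, B->BCA, C->BA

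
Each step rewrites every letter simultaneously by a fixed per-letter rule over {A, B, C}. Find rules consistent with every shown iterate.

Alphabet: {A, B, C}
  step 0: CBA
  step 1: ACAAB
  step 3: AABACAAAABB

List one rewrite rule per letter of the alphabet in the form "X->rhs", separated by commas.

A->B, B->AA, C->AC

  step 0 ⇒ step 1: CBA ⇒ AC·AA·B
    A ↦ B
    B ↦ AA
    C ↦ AC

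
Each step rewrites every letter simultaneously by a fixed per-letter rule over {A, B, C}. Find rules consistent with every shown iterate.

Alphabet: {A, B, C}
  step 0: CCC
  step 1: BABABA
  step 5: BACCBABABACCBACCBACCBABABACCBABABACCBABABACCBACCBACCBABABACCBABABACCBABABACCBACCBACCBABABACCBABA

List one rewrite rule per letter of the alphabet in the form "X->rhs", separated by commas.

  step 0 ⇒ step 1: CCC ⇒ BA·BA·BA
    C ↦ BA
    A ↦ C  (constrained at step 1)
    B ↦ BAC  (constrained at step 1)

A->C, B->BAC, C->BA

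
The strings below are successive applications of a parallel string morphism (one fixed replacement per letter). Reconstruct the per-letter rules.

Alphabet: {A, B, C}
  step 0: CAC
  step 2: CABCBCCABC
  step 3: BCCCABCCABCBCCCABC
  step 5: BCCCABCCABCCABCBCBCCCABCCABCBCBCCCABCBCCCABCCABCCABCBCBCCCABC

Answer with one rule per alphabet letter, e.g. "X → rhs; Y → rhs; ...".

  step 2 ⇒ step 3: CABCBCCABC ⇒ BC·C·CA·BC·CA·BC·BC·C·CA·BC
    A ↦ C
    B ↦ CA
    C ↦ BC

A->C, B->CA, C->BC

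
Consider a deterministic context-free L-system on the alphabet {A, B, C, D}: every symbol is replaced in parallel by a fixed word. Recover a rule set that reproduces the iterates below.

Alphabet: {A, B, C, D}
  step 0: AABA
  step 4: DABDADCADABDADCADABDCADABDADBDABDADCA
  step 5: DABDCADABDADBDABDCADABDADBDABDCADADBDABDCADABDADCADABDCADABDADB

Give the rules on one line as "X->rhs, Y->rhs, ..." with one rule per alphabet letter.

A->B, B->DCA, C->D, D->DA

  step 4 ⇒ step 5: DABDADCADABDADCADABDCADABDADBDABDADCA ⇒ DA·B·DCA·DA·B·DA·D·B·DA·B·DCA·DA·B·DA·D·B·DA·B·DCA·DA·D·B·DA·B·DCA·DA·B·DA·DCA·DA·B·DCA·DA·B·DA·D·B
    A ↦ B
    B ↦ DCA
    C ↦ D
    D ↦ DA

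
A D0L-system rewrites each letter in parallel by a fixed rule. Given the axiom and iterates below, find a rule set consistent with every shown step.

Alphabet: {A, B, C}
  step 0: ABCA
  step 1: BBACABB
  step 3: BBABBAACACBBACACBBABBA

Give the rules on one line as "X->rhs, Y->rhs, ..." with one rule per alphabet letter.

  step 0 ⇒ step 1: ABCA ⇒ BB·AC·A·BB
    A ↦ BB
    B ↦ AC
    C ↦ A

A->BB, B->AC, C->A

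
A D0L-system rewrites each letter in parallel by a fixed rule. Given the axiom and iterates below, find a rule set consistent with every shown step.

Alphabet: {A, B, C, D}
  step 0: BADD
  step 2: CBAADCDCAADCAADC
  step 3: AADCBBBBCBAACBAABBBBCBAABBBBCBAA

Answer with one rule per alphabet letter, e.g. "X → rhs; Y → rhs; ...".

A->BB, B->DC, C->AA, D->CB

  step 2 ⇒ step 3: CBAADCDCAADCAADC ⇒ AA·DC·BB·BB·CB·AA·CB·AA·BB·BB·CB·AA·BB·BB·CB·AA
    A ↦ BB
    B ↦ DC
    C ↦ AA
    D ↦ CB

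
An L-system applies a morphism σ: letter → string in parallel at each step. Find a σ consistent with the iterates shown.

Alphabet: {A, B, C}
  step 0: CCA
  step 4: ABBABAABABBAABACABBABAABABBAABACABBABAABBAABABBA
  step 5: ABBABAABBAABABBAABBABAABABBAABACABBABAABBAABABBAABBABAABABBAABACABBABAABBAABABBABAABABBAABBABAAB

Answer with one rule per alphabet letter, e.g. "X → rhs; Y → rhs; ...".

  step 4 ⇒ step 5: ABBABAABABBAABACABBABAABABBAABACABBABAABBAABABBA ⇒ AB·BA·BA·AB·BA·AB·AB·BA·AB·BA·BA·AB·AB·BA·AB·AC·AB·BA·BA·AB·BA·AB·AB·BA·AB·BA·BA·AB·AB·BA·AB·AC·AB·BA·BA·AB·BA·AB·AB·BA·BA·AB·AB·BA·AB·BA·BA·AB
    A ↦ AB
    B ↦ BA
    C ↦ AC

A->AB, B->BA, C->AC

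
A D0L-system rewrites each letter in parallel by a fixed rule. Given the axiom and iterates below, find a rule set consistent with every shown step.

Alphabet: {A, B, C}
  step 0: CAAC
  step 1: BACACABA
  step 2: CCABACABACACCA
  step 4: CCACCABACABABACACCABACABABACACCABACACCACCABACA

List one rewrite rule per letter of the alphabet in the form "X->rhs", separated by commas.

  step 1 ⇒ step 2: BACACABA ⇒ C·CA·BA·CA·BA·CA·C·CA
    A ↦ CA
    B ↦ C
    C ↦ BA

A->CA, B->C, C->BA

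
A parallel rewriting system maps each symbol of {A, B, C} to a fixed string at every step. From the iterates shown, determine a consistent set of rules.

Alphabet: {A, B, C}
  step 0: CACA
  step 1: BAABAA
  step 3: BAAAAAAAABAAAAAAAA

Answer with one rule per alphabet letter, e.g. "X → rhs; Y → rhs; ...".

A->AA, B->C, C->B

  step 0 ⇒ step 1: CACA ⇒ B·AA·B·AA
    A ↦ AA
    C ↦ B
    B ↦ C  (constrained at step 1)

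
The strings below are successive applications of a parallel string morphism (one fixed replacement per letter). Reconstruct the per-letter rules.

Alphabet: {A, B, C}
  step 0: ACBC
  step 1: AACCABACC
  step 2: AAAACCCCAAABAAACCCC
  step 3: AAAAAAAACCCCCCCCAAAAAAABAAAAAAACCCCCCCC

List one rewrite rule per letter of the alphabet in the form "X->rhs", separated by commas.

A->AA, B->ABA, C->CC

  step 2 ⇒ step 3: AAAACCCCAAABAAACCCC ⇒ AA·AA·AA·AA·CC·CC·CC·CC·AA·AA·AA·ABA·AA·AA·AA·CC·CC·CC·CC
    A ↦ AA
    B ↦ ABA
    C ↦ CC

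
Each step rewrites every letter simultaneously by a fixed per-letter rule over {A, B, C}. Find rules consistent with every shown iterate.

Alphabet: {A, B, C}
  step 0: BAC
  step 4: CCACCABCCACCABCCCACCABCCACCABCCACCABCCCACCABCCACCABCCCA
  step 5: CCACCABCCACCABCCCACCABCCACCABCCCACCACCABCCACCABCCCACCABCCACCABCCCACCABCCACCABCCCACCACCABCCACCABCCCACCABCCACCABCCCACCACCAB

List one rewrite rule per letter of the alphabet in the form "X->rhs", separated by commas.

  step 4 ⇒ step 5: CCACCABCCACCABCCCACCABCCACCABCCACCABCCCACCABCCACCABCCCA ⇒ CCA·CCA·B·CCA·CCA·B·C·CCA·CCA·B·CCA·CCA·B·C·CCA·CCA·CCA·B·CCA·CCA·B·C·CCA·CCA·B·CCA·CCA·B·C·CCA·CCA·B·CCA·CCA·B·C·CCA·CCA·CCA·B·CCA·CCA·B·C·CCA·CCA·B·CCA·CCA·B·C·CCA·CCA·CCA·B
    A ↦ B
    B ↦ C
    C ↦ CCA

A->B, B->C, C->CCA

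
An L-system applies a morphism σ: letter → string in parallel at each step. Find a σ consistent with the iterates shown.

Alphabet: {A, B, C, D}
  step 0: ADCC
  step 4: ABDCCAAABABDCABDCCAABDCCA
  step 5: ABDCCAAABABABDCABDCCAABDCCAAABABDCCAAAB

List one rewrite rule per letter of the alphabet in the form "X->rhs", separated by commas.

  step 4 ⇒ step 5: ABDCCAAABABDCABDCCAABDCCA ⇒ AB·DC·C·A·A·AB·AB·AB·DC·AB·DC·C·A·AB·DC·C·A·A·AB·AB·DC·C·A·A·AB
    A ↦ AB
    B ↦ DC
    C ↦ A
    D ↦ C

A->AB, B->DC, C->A, D->C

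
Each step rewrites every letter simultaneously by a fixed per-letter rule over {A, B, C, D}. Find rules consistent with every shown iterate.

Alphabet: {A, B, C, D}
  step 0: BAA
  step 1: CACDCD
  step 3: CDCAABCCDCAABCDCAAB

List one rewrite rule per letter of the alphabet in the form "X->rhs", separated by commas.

A->CD, B->CA, C->AB, D->C

  step 0 ⇒ step 1: BAA ⇒ CA·CD·CD
    A ↦ CD
    B ↦ CA
    C ↦ AB  (constrained at step 1)
    D ↦ C  (constrained at step 1)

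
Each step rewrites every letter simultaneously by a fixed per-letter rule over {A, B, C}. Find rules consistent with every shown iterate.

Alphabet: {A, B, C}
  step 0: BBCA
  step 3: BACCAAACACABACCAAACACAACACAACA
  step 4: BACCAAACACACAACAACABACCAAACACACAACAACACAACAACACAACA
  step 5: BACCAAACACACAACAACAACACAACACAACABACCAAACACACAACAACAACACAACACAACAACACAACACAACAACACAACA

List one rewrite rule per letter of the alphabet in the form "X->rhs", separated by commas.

  step 4 ⇒ step 5: BACCAAACACACAACAACABACCAAACACACAACAACACAACAACACAACA ⇒ BAC·CA·A·A·CA·CA·CA·A·CA·A·CA·A·CA·CA·A·CA·CA·A·CA·BAC·CA·A·A·CA·CA·CA·A·CA·A·CA·A·CA·CA·A·CA·CA·A·CA·A·CA·CA·A·CA·CA·A·CA·A·CA·CA·A·CA
    A ↦ CA
    B ↦ BAC
    C ↦ A

A->CA, B->BAC, C->A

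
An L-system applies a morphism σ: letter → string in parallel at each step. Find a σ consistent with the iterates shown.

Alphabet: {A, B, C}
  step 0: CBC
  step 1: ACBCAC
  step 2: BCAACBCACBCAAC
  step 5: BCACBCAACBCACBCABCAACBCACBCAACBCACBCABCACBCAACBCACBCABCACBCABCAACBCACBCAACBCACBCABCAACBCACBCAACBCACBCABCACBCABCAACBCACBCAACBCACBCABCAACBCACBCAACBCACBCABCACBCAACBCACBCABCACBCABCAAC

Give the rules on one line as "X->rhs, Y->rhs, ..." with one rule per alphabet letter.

  step 1 ⇒ step 2: ACBCAC ⇒ BCA·AC·BC·AC·BCA·AC
    A ↦ BCA
    B ↦ BC
    C ↦ AC

A->BCA, B->BC, C->AC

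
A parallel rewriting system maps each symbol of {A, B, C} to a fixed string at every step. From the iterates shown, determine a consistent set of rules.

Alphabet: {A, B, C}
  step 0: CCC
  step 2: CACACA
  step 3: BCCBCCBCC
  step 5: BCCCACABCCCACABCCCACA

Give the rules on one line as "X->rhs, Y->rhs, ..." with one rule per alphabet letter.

  step 2 ⇒ step 3: CACACA ⇒ B·CC·B·CC·B·CC
    A ↦ CC
    C ↦ B
    B ↦ CA  (constrained at step 3)

A->CC, B->CA, C->B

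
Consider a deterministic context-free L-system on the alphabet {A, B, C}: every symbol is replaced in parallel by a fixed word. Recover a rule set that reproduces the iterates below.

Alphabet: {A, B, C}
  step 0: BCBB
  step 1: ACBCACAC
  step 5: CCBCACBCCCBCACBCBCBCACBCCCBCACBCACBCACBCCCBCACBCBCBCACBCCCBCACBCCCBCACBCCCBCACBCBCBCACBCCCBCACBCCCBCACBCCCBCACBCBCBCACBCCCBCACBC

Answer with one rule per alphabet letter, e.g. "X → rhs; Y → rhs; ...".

A->CC, B->AC, C->BC

  step 0 ⇒ step 1: BCBB ⇒ AC·BC·AC·AC
    B ↦ AC
    C ↦ BC
    A ↦ CC  (constrained at step 1)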